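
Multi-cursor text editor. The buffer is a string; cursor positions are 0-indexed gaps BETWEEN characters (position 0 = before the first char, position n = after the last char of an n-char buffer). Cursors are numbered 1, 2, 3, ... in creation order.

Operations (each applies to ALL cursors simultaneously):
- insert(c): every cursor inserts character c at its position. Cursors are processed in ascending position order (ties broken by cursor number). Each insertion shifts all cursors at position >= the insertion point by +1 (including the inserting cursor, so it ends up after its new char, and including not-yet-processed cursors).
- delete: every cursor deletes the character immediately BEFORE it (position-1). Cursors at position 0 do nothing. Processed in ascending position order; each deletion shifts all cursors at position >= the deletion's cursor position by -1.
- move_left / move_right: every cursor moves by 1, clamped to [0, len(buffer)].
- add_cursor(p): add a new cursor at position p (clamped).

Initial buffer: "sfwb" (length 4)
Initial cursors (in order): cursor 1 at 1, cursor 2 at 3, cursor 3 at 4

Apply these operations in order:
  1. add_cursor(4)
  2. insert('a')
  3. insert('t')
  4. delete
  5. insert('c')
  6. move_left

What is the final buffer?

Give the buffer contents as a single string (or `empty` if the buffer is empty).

After op 1 (add_cursor(4)): buffer="sfwb" (len 4), cursors c1@1 c2@3 c3@4 c4@4, authorship ....
After op 2 (insert('a')): buffer="safwabaa" (len 8), cursors c1@2 c2@5 c3@8 c4@8, authorship .1..2.34
After op 3 (insert('t')): buffer="satfwatbaatt" (len 12), cursors c1@3 c2@7 c3@12 c4@12, authorship .11..22.3434
After op 4 (delete): buffer="safwabaa" (len 8), cursors c1@2 c2@5 c3@8 c4@8, authorship .1..2.34
After op 5 (insert('c')): buffer="sacfwacbaacc" (len 12), cursors c1@3 c2@7 c3@12 c4@12, authorship .11..22.3434
After op 6 (move_left): buffer="sacfwacbaacc" (len 12), cursors c1@2 c2@6 c3@11 c4@11, authorship .11..22.3434

Answer: sacfwacbaacc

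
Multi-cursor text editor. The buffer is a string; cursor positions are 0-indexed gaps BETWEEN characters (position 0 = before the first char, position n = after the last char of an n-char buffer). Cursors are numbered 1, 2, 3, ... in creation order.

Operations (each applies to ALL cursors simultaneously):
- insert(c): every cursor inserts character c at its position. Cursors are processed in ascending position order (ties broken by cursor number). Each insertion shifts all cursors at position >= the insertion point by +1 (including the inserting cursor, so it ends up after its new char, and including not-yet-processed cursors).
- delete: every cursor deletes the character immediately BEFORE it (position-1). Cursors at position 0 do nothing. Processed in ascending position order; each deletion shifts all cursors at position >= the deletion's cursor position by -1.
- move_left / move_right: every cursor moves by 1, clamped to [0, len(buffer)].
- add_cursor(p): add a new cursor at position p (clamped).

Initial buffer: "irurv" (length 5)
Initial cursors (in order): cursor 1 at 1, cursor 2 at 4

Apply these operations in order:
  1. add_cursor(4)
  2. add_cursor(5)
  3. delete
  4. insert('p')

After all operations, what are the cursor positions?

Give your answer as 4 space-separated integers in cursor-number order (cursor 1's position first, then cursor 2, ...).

After op 1 (add_cursor(4)): buffer="irurv" (len 5), cursors c1@1 c2@4 c3@4, authorship .....
After op 2 (add_cursor(5)): buffer="irurv" (len 5), cursors c1@1 c2@4 c3@4 c4@5, authorship .....
After op 3 (delete): buffer="r" (len 1), cursors c1@0 c2@1 c3@1 c4@1, authorship .
After op 4 (insert('p')): buffer="prppp" (len 5), cursors c1@1 c2@5 c3@5 c4@5, authorship 1.234

Answer: 1 5 5 5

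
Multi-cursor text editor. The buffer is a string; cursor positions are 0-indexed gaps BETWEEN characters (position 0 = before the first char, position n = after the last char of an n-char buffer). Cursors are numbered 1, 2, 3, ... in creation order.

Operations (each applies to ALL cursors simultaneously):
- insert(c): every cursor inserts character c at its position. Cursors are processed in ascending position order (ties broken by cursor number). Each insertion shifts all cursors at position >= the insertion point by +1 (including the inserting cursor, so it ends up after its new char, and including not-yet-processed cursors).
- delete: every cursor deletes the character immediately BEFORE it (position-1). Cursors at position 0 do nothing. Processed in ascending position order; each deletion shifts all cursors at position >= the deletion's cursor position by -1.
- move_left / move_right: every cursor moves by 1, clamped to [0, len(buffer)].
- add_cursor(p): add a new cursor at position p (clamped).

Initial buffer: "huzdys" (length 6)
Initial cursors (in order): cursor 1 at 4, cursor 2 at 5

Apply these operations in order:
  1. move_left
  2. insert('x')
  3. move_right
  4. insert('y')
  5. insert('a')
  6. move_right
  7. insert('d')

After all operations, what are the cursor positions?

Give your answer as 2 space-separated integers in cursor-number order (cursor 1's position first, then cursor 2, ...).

Answer: 9 14

Derivation:
After op 1 (move_left): buffer="huzdys" (len 6), cursors c1@3 c2@4, authorship ......
After op 2 (insert('x')): buffer="huzxdxys" (len 8), cursors c1@4 c2@6, authorship ...1.2..
After op 3 (move_right): buffer="huzxdxys" (len 8), cursors c1@5 c2@7, authorship ...1.2..
After op 4 (insert('y')): buffer="huzxdyxyys" (len 10), cursors c1@6 c2@9, authorship ...1.12.2.
After op 5 (insert('a')): buffer="huzxdyaxyyas" (len 12), cursors c1@7 c2@11, authorship ...1.112.22.
After op 6 (move_right): buffer="huzxdyaxyyas" (len 12), cursors c1@8 c2@12, authorship ...1.112.22.
After op 7 (insert('d')): buffer="huzxdyaxdyyasd" (len 14), cursors c1@9 c2@14, authorship ...1.1121.22.2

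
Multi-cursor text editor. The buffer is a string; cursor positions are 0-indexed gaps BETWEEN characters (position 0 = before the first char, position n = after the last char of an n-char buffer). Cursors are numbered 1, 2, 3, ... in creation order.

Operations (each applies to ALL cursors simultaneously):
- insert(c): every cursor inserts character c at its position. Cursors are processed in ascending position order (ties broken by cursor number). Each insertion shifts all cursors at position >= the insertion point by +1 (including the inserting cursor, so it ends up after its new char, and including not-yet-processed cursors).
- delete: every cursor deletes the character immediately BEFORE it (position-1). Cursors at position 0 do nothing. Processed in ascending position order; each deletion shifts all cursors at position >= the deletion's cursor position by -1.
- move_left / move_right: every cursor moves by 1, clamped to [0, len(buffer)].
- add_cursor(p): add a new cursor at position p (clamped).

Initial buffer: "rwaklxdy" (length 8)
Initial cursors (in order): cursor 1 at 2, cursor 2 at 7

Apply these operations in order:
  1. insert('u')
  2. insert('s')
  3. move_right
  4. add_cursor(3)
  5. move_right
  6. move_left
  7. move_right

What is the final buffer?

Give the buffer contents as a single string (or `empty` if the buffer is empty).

After op 1 (insert('u')): buffer="rwuaklxduy" (len 10), cursors c1@3 c2@9, authorship ..1.....2.
After op 2 (insert('s')): buffer="rwusaklxdusy" (len 12), cursors c1@4 c2@11, authorship ..11.....22.
After op 3 (move_right): buffer="rwusaklxdusy" (len 12), cursors c1@5 c2@12, authorship ..11.....22.
After op 4 (add_cursor(3)): buffer="rwusaklxdusy" (len 12), cursors c3@3 c1@5 c2@12, authorship ..11.....22.
After op 5 (move_right): buffer="rwusaklxdusy" (len 12), cursors c3@4 c1@6 c2@12, authorship ..11.....22.
After op 6 (move_left): buffer="rwusaklxdusy" (len 12), cursors c3@3 c1@5 c2@11, authorship ..11.....22.
After op 7 (move_right): buffer="rwusaklxdusy" (len 12), cursors c3@4 c1@6 c2@12, authorship ..11.....22.

Answer: rwusaklxdusy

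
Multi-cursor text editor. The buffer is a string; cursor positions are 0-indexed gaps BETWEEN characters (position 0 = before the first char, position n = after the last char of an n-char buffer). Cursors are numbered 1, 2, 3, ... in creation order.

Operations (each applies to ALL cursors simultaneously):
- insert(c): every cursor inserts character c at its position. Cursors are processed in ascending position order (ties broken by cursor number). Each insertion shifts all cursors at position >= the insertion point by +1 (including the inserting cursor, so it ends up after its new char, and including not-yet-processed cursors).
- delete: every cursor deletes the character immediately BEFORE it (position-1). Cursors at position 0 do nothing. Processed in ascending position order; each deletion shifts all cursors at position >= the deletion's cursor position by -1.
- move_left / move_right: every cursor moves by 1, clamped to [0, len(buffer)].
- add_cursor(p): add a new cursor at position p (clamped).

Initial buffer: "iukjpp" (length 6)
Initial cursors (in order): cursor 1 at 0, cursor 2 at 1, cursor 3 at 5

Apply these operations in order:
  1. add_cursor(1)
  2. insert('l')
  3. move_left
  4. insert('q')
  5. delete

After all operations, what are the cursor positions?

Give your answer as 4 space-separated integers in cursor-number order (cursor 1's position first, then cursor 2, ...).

After op 1 (add_cursor(1)): buffer="iukjpp" (len 6), cursors c1@0 c2@1 c4@1 c3@5, authorship ......
After op 2 (insert('l')): buffer="lillukjplp" (len 10), cursors c1@1 c2@4 c4@4 c3@9, authorship 1.24....3.
After op 3 (move_left): buffer="lillukjplp" (len 10), cursors c1@0 c2@3 c4@3 c3@8, authorship 1.24....3.
After op 4 (insert('q')): buffer="qlilqqlukjpqlp" (len 14), cursors c1@1 c2@6 c4@6 c3@12, authorship 11.2244....33.
After op 5 (delete): buffer="lillukjplp" (len 10), cursors c1@0 c2@3 c4@3 c3@8, authorship 1.24....3.

Answer: 0 3 8 3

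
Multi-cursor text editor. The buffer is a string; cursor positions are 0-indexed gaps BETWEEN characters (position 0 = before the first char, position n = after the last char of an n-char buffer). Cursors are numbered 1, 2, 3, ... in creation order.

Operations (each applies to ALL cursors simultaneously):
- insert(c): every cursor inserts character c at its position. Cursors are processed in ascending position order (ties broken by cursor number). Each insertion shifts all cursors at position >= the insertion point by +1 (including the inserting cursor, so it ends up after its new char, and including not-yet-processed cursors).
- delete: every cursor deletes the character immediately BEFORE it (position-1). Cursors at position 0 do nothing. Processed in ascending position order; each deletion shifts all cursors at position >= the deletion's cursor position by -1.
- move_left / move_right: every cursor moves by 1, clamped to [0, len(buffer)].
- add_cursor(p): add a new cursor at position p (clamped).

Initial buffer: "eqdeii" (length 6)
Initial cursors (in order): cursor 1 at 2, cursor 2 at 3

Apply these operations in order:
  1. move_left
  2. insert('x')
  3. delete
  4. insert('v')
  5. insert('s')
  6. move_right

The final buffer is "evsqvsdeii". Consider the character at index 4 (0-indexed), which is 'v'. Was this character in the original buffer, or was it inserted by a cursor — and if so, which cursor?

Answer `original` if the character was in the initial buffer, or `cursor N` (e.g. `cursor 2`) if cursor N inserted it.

Answer: cursor 2

Derivation:
After op 1 (move_left): buffer="eqdeii" (len 6), cursors c1@1 c2@2, authorship ......
After op 2 (insert('x')): buffer="exqxdeii" (len 8), cursors c1@2 c2@4, authorship .1.2....
After op 3 (delete): buffer="eqdeii" (len 6), cursors c1@1 c2@2, authorship ......
After op 4 (insert('v')): buffer="evqvdeii" (len 8), cursors c1@2 c2@4, authorship .1.2....
After op 5 (insert('s')): buffer="evsqvsdeii" (len 10), cursors c1@3 c2@6, authorship .11.22....
After op 6 (move_right): buffer="evsqvsdeii" (len 10), cursors c1@4 c2@7, authorship .11.22....
Authorship (.=original, N=cursor N): . 1 1 . 2 2 . . . .
Index 4: author = 2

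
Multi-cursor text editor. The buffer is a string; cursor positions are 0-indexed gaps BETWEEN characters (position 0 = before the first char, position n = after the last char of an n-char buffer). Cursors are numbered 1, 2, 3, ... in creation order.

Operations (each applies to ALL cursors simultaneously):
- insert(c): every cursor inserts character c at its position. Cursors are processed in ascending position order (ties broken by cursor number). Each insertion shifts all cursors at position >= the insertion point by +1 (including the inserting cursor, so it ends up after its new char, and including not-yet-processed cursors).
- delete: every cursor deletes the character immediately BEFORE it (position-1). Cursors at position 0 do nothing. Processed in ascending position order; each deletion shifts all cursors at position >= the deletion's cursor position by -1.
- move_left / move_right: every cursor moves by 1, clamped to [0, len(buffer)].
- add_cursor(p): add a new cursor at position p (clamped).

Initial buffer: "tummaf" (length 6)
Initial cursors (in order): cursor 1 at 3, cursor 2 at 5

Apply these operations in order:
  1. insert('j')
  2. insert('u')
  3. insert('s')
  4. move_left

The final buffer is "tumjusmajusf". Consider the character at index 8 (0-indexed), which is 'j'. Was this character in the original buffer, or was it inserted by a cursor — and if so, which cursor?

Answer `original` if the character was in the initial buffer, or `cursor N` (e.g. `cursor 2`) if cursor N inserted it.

Answer: cursor 2

Derivation:
After op 1 (insert('j')): buffer="tumjmajf" (len 8), cursors c1@4 c2@7, authorship ...1..2.
After op 2 (insert('u')): buffer="tumjumajuf" (len 10), cursors c1@5 c2@9, authorship ...11..22.
After op 3 (insert('s')): buffer="tumjusmajusf" (len 12), cursors c1@6 c2@11, authorship ...111..222.
After op 4 (move_left): buffer="tumjusmajusf" (len 12), cursors c1@5 c2@10, authorship ...111..222.
Authorship (.=original, N=cursor N): . . . 1 1 1 . . 2 2 2 .
Index 8: author = 2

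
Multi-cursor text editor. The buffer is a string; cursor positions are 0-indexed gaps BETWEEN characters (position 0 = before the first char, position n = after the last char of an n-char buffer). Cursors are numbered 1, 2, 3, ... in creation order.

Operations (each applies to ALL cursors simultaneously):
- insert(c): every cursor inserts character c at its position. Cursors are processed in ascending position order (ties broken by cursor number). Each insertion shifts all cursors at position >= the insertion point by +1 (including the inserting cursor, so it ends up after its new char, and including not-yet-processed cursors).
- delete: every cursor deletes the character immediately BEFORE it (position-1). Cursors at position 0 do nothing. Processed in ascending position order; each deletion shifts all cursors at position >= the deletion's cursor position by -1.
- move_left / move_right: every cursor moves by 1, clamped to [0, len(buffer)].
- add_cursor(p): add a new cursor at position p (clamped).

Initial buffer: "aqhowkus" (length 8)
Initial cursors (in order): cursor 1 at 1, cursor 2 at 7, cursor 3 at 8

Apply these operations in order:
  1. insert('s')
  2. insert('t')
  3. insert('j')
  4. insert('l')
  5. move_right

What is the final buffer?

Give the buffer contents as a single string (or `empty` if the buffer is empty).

After op 1 (insert('s')): buffer="asqhowkusss" (len 11), cursors c1@2 c2@9 c3@11, authorship .1......2.3
After op 2 (insert('t')): buffer="astqhowkustsst" (len 14), cursors c1@3 c2@11 c3@14, authorship .11......22.33
After op 3 (insert('j')): buffer="astjqhowkustjsstj" (len 17), cursors c1@4 c2@13 c3@17, authorship .111......222.333
After op 4 (insert('l')): buffer="astjlqhowkustjlsstjl" (len 20), cursors c1@5 c2@15 c3@20, authorship .1111......2222.3333
After op 5 (move_right): buffer="astjlqhowkustjlsstjl" (len 20), cursors c1@6 c2@16 c3@20, authorship .1111......2222.3333

Answer: astjlqhowkustjlsstjl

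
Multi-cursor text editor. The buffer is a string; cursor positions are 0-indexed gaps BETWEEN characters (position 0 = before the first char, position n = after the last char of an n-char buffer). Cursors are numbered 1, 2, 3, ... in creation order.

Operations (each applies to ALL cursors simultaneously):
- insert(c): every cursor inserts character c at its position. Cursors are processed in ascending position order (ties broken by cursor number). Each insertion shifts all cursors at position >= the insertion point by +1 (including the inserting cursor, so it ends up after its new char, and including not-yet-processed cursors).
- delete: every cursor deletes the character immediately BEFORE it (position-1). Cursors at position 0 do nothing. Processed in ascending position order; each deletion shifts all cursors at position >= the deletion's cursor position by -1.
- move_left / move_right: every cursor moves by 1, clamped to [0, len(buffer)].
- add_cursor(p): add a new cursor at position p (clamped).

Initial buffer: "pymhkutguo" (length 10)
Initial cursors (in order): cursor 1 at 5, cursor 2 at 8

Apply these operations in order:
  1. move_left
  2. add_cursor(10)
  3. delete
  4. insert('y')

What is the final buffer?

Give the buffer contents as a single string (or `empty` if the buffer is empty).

Answer: pymykuyguy

Derivation:
After op 1 (move_left): buffer="pymhkutguo" (len 10), cursors c1@4 c2@7, authorship ..........
After op 2 (add_cursor(10)): buffer="pymhkutguo" (len 10), cursors c1@4 c2@7 c3@10, authorship ..........
After op 3 (delete): buffer="pymkugu" (len 7), cursors c1@3 c2@5 c3@7, authorship .......
After op 4 (insert('y')): buffer="pymykuyguy" (len 10), cursors c1@4 c2@7 c3@10, authorship ...1..2..3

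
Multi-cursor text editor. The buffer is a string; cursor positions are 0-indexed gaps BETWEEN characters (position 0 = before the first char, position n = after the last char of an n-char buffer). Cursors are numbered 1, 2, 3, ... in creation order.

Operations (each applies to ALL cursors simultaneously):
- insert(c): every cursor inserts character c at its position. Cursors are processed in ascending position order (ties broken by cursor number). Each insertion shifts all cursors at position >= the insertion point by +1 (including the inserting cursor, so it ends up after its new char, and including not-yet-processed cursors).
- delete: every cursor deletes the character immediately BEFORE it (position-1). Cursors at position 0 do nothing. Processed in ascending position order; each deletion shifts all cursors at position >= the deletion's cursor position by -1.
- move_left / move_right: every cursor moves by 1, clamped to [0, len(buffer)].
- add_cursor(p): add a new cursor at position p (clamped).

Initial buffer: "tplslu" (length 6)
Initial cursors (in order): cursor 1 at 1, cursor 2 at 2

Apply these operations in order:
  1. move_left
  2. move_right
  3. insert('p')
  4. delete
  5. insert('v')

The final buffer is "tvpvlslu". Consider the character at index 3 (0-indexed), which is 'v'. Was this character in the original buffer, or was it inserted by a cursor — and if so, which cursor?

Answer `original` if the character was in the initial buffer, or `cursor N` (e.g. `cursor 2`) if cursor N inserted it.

After op 1 (move_left): buffer="tplslu" (len 6), cursors c1@0 c2@1, authorship ......
After op 2 (move_right): buffer="tplslu" (len 6), cursors c1@1 c2@2, authorship ......
After op 3 (insert('p')): buffer="tppplslu" (len 8), cursors c1@2 c2@4, authorship .1.2....
After op 4 (delete): buffer="tplslu" (len 6), cursors c1@1 c2@2, authorship ......
After op 5 (insert('v')): buffer="tvpvlslu" (len 8), cursors c1@2 c2@4, authorship .1.2....
Authorship (.=original, N=cursor N): . 1 . 2 . . . .
Index 3: author = 2

Answer: cursor 2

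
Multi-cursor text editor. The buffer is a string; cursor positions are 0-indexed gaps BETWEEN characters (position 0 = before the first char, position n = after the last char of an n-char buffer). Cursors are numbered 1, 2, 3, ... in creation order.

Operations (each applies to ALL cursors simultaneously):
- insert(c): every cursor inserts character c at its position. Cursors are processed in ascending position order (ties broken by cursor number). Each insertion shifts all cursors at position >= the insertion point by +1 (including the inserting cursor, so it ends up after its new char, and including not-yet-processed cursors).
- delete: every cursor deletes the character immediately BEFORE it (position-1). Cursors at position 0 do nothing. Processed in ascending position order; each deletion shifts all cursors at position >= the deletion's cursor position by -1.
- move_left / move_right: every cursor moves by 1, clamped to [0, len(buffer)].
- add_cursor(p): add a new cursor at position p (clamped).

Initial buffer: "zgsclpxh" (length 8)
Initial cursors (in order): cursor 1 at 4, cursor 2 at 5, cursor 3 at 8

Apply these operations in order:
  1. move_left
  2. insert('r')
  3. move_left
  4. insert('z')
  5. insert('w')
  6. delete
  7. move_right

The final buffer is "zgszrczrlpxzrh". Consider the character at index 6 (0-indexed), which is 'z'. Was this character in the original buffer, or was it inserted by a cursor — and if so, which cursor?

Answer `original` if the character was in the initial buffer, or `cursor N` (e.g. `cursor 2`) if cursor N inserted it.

After op 1 (move_left): buffer="zgsclpxh" (len 8), cursors c1@3 c2@4 c3@7, authorship ........
After op 2 (insert('r')): buffer="zgsrcrlpxrh" (len 11), cursors c1@4 c2@6 c3@10, authorship ...1.2...3.
After op 3 (move_left): buffer="zgsrcrlpxrh" (len 11), cursors c1@3 c2@5 c3@9, authorship ...1.2...3.
After op 4 (insert('z')): buffer="zgszrczrlpxzrh" (len 14), cursors c1@4 c2@7 c3@12, authorship ...11.22...33.
After op 5 (insert('w')): buffer="zgszwrczwrlpxzwrh" (len 17), cursors c1@5 c2@9 c3@15, authorship ...111.222...333.
After op 6 (delete): buffer="zgszrczrlpxzrh" (len 14), cursors c1@4 c2@7 c3@12, authorship ...11.22...33.
After op 7 (move_right): buffer="zgszrczrlpxzrh" (len 14), cursors c1@5 c2@8 c3@13, authorship ...11.22...33.
Authorship (.=original, N=cursor N): . . . 1 1 . 2 2 . . . 3 3 .
Index 6: author = 2

Answer: cursor 2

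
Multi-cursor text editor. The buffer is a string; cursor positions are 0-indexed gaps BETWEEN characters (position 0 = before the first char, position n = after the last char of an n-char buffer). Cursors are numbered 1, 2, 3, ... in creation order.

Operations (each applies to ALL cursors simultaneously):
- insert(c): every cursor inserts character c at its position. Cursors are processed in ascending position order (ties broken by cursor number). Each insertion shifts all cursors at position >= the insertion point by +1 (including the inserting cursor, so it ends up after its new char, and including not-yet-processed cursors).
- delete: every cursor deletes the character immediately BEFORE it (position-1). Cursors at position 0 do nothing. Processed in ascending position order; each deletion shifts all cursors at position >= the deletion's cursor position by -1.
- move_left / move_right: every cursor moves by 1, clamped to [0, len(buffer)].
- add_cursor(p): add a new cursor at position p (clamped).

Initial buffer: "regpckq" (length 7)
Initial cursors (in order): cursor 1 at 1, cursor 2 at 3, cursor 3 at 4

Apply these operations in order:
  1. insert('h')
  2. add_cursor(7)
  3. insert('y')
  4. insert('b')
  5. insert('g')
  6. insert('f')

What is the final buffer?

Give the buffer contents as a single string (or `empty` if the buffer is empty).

Answer: rhybgfeghybgfphyybbggffckq

Derivation:
After op 1 (insert('h')): buffer="rheghphckq" (len 10), cursors c1@2 c2@5 c3@7, authorship .1..2.3...
After op 2 (add_cursor(7)): buffer="rheghphckq" (len 10), cursors c1@2 c2@5 c3@7 c4@7, authorship .1..2.3...
After op 3 (insert('y')): buffer="rhyeghyphyyckq" (len 14), cursors c1@3 c2@7 c3@11 c4@11, authorship .11..22.334...
After op 4 (insert('b')): buffer="rhybeghybphyybbckq" (len 18), cursors c1@4 c2@9 c3@15 c4@15, authorship .111..222.33434...
After op 5 (insert('g')): buffer="rhybgeghybgphyybbggckq" (len 22), cursors c1@5 c2@11 c3@19 c4@19, authorship .1111..2222.3343434...
After op 6 (insert('f')): buffer="rhybgfeghybgfphyybbggffckq" (len 26), cursors c1@6 c2@13 c3@23 c4@23, authorship .11111..22222.334343434...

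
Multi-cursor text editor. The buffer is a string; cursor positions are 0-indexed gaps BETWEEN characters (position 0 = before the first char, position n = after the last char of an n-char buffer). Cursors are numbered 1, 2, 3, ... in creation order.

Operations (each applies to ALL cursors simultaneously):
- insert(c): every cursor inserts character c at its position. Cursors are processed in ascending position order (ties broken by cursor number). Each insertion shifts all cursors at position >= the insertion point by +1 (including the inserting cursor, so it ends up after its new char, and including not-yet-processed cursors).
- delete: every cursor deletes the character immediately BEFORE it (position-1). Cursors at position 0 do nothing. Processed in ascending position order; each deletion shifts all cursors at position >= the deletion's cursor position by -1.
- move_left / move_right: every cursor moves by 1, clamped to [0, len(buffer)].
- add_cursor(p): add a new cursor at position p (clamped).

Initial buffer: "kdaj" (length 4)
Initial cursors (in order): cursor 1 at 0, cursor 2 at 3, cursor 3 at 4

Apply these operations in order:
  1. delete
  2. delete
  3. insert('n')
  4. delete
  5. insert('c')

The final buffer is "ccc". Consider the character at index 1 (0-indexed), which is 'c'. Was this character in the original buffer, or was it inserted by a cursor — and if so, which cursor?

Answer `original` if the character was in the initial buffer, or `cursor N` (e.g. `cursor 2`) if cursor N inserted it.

Answer: cursor 2

Derivation:
After op 1 (delete): buffer="kd" (len 2), cursors c1@0 c2@2 c3@2, authorship ..
After op 2 (delete): buffer="" (len 0), cursors c1@0 c2@0 c3@0, authorship 
After op 3 (insert('n')): buffer="nnn" (len 3), cursors c1@3 c2@3 c3@3, authorship 123
After op 4 (delete): buffer="" (len 0), cursors c1@0 c2@0 c3@0, authorship 
After op 5 (insert('c')): buffer="ccc" (len 3), cursors c1@3 c2@3 c3@3, authorship 123
Authorship (.=original, N=cursor N): 1 2 3
Index 1: author = 2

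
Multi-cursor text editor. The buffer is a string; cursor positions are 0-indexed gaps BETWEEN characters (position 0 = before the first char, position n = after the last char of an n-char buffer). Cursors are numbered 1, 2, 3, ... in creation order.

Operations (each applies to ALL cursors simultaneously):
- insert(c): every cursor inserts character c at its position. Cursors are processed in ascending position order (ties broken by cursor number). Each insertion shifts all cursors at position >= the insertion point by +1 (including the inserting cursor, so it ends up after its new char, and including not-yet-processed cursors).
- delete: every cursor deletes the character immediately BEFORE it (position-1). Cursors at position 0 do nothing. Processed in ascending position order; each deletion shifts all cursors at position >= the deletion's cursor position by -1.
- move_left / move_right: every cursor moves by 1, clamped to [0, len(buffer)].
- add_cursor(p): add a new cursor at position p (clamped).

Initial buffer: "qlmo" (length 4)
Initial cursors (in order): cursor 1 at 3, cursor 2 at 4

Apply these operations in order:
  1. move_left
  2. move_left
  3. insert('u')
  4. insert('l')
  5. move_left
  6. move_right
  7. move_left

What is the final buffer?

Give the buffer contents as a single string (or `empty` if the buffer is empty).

Answer: qullulmo

Derivation:
After op 1 (move_left): buffer="qlmo" (len 4), cursors c1@2 c2@3, authorship ....
After op 2 (move_left): buffer="qlmo" (len 4), cursors c1@1 c2@2, authorship ....
After op 3 (insert('u')): buffer="qulumo" (len 6), cursors c1@2 c2@4, authorship .1.2..
After op 4 (insert('l')): buffer="qullulmo" (len 8), cursors c1@3 c2@6, authorship .11.22..
After op 5 (move_left): buffer="qullulmo" (len 8), cursors c1@2 c2@5, authorship .11.22..
After op 6 (move_right): buffer="qullulmo" (len 8), cursors c1@3 c2@6, authorship .11.22..
After op 7 (move_left): buffer="qullulmo" (len 8), cursors c1@2 c2@5, authorship .11.22..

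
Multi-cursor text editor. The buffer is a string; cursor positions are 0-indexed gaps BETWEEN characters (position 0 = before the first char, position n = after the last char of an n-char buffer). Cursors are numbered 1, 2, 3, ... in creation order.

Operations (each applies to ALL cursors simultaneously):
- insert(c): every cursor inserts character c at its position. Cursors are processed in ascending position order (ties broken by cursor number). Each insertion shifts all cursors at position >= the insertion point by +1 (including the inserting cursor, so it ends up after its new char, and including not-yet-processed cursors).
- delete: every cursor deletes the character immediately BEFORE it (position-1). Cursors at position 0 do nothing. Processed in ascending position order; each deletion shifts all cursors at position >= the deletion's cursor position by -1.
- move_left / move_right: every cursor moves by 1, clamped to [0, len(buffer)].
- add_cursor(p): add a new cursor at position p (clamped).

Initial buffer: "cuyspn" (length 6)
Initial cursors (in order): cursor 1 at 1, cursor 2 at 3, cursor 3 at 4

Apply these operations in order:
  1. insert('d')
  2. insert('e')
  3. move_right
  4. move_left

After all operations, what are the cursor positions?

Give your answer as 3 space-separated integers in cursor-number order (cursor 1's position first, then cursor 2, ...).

After op 1 (insert('d')): buffer="cduydsdpn" (len 9), cursors c1@2 c2@5 c3@7, authorship .1..2.3..
After op 2 (insert('e')): buffer="cdeuydesdepn" (len 12), cursors c1@3 c2@7 c3@10, authorship .11..22.33..
After op 3 (move_right): buffer="cdeuydesdepn" (len 12), cursors c1@4 c2@8 c3@11, authorship .11..22.33..
After op 4 (move_left): buffer="cdeuydesdepn" (len 12), cursors c1@3 c2@7 c3@10, authorship .11..22.33..

Answer: 3 7 10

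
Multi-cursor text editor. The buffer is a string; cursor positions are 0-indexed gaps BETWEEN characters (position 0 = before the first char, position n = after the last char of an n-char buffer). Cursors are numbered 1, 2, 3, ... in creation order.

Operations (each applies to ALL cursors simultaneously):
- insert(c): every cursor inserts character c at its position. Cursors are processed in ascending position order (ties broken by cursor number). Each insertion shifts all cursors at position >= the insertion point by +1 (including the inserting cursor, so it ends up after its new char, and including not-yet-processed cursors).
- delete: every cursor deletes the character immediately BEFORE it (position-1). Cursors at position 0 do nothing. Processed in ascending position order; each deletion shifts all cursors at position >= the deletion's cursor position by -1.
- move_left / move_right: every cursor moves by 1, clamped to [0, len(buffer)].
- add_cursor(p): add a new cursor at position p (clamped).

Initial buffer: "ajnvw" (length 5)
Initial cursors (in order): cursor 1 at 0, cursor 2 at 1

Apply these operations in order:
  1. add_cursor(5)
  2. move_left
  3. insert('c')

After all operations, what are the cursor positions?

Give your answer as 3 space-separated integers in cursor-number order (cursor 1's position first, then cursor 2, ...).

After op 1 (add_cursor(5)): buffer="ajnvw" (len 5), cursors c1@0 c2@1 c3@5, authorship .....
After op 2 (move_left): buffer="ajnvw" (len 5), cursors c1@0 c2@0 c3@4, authorship .....
After op 3 (insert('c')): buffer="ccajnvcw" (len 8), cursors c1@2 c2@2 c3@7, authorship 12....3.

Answer: 2 2 7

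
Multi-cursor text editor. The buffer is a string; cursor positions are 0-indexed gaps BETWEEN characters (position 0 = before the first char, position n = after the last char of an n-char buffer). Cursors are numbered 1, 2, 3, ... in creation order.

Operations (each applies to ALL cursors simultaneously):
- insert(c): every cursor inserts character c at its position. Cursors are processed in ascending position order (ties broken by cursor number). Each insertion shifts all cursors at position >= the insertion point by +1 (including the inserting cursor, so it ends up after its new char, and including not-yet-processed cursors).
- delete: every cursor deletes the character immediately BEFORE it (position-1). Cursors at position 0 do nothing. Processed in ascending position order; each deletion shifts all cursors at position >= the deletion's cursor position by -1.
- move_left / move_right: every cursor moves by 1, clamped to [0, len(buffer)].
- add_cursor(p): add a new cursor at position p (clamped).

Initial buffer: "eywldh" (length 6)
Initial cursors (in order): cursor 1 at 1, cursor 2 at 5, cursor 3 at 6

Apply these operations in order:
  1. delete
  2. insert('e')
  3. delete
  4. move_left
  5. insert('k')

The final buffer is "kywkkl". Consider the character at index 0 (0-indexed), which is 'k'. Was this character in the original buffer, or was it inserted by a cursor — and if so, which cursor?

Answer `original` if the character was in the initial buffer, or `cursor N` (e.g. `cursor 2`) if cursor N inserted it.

Answer: cursor 1

Derivation:
After op 1 (delete): buffer="ywl" (len 3), cursors c1@0 c2@3 c3@3, authorship ...
After op 2 (insert('e')): buffer="eywlee" (len 6), cursors c1@1 c2@6 c3@6, authorship 1...23
After op 3 (delete): buffer="ywl" (len 3), cursors c1@0 c2@3 c3@3, authorship ...
After op 4 (move_left): buffer="ywl" (len 3), cursors c1@0 c2@2 c3@2, authorship ...
After op 5 (insert('k')): buffer="kywkkl" (len 6), cursors c1@1 c2@5 c3@5, authorship 1..23.
Authorship (.=original, N=cursor N): 1 . . 2 3 .
Index 0: author = 1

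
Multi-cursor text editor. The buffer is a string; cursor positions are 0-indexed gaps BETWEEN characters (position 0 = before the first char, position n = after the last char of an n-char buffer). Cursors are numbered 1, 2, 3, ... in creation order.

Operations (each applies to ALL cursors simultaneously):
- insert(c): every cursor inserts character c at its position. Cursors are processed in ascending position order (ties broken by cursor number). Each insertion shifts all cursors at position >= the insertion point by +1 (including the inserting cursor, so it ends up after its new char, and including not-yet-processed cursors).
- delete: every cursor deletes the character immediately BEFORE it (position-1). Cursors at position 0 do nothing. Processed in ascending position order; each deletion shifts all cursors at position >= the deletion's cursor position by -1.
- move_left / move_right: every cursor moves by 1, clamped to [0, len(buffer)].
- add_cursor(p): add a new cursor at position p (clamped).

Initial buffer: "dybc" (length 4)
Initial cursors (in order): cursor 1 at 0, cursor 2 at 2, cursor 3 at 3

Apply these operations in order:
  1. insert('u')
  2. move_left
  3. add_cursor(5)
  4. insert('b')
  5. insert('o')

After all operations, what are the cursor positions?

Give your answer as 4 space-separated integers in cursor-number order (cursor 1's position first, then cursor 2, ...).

Answer: 2 7 13 13

Derivation:
After op 1 (insert('u')): buffer="udyubuc" (len 7), cursors c1@1 c2@4 c3@6, authorship 1..2.3.
After op 2 (move_left): buffer="udyubuc" (len 7), cursors c1@0 c2@3 c3@5, authorship 1..2.3.
After op 3 (add_cursor(5)): buffer="udyubuc" (len 7), cursors c1@0 c2@3 c3@5 c4@5, authorship 1..2.3.
After op 4 (insert('b')): buffer="budybubbbuc" (len 11), cursors c1@1 c2@5 c3@9 c4@9, authorship 11..22.343.
After op 5 (insert('o')): buffer="boudyboubbboouc" (len 15), cursors c1@2 c2@7 c3@13 c4@13, authorship 111..222.34343.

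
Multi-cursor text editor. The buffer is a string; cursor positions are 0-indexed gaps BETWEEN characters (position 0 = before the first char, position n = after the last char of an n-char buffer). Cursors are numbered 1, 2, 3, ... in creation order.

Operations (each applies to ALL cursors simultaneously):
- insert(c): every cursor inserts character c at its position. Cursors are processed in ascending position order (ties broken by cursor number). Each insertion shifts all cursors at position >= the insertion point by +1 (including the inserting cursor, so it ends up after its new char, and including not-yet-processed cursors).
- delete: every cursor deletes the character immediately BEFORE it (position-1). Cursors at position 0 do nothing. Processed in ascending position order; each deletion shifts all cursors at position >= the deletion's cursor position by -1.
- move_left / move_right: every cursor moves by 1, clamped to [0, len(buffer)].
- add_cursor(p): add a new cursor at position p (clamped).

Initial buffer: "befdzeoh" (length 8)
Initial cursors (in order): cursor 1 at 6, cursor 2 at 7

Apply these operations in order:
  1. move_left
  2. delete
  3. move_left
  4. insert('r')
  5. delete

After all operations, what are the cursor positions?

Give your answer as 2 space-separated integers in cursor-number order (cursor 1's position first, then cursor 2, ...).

Answer: 3 3

Derivation:
After op 1 (move_left): buffer="befdzeoh" (len 8), cursors c1@5 c2@6, authorship ........
After op 2 (delete): buffer="befdoh" (len 6), cursors c1@4 c2@4, authorship ......
After op 3 (move_left): buffer="befdoh" (len 6), cursors c1@3 c2@3, authorship ......
After op 4 (insert('r')): buffer="befrrdoh" (len 8), cursors c1@5 c2@5, authorship ...12...
After op 5 (delete): buffer="befdoh" (len 6), cursors c1@3 c2@3, authorship ......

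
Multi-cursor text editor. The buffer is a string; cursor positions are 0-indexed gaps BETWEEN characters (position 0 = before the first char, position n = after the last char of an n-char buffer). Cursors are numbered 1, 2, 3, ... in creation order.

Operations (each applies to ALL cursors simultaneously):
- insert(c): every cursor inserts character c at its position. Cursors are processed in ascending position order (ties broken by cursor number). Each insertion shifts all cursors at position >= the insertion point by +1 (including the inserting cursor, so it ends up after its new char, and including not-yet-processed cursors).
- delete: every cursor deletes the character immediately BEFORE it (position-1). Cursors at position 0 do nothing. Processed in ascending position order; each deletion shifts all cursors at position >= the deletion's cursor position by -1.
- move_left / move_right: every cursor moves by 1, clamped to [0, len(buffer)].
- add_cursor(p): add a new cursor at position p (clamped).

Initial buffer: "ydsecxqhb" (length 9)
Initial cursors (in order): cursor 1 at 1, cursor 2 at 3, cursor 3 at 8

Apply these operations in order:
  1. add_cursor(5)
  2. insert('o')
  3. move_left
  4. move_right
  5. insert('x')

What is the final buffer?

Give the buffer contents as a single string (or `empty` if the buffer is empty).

Answer: yoxdsoxecoxxqhoxb

Derivation:
After op 1 (add_cursor(5)): buffer="ydsecxqhb" (len 9), cursors c1@1 c2@3 c4@5 c3@8, authorship .........
After op 2 (insert('o')): buffer="yodsoecoxqhob" (len 13), cursors c1@2 c2@5 c4@8 c3@12, authorship .1..2..4...3.
After op 3 (move_left): buffer="yodsoecoxqhob" (len 13), cursors c1@1 c2@4 c4@7 c3@11, authorship .1..2..4...3.
After op 4 (move_right): buffer="yodsoecoxqhob" (len 13), cursors c1@2 c2@5 c4@8 c3@12, authorship .1..2..4...3.
After op 5 (insert('x')): buffer="yoxdsoxecoxxqhoxb" (len 17), cursors c1@3 c2@7 c4@11 c3@16, authorship .11..22..44...33.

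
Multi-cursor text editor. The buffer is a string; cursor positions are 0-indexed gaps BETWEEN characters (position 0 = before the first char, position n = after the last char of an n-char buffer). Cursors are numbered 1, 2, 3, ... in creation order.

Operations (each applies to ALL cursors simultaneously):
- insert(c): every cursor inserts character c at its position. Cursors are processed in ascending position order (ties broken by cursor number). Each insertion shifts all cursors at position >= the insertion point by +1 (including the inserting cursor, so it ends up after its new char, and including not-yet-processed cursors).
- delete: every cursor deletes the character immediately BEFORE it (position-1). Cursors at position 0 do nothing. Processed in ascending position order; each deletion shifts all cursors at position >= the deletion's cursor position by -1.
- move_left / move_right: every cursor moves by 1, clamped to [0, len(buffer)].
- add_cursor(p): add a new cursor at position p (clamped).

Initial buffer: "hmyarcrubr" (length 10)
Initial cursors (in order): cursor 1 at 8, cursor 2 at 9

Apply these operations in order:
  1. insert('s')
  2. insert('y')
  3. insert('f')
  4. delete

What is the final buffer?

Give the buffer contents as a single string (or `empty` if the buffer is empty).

Answer: hmyarcrusybsyr

Derivation:
After op 1 (insert('s')): buffer="hmyarcrusbsr" (len 12), cursors c1@9 c2@11, authorship ........1.2.
After op 2 (insert('y')): buffer="hmyarcrusybsyr" (len 14), cursors c1@10 c2@13, authorship ........11.22.
After op 3 (insert('f')): buffer="hmyarcrusyfbsyfr" (len 16), cursors c1@11 c2@15, authorship ........111.222.
After op 4 (delete): buffer="hmyarcrusybsyr" (len 14), cursors c1@10 c2@13, authorship ........11.22.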